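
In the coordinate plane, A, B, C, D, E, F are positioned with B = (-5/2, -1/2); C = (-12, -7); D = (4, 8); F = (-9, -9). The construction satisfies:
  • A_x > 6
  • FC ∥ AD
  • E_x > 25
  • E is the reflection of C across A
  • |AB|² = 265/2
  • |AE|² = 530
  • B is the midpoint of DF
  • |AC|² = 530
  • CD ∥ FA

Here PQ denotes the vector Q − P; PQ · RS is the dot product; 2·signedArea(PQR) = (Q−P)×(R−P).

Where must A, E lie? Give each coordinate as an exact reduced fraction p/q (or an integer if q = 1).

A = (7, 6)
E = (26, 19)

1. A_x = 7  [FC ∥ AD ∩ CD ∥ FA]
2. A_y = 6  [FC ∥ AD ∩ CD ∥ FA]
   → A = (7, 6)
3. E_x = 26  [E is the reflection of C across A]
4. E_y = 19  [E is the reflection of C across A]
   → E = (26, 19)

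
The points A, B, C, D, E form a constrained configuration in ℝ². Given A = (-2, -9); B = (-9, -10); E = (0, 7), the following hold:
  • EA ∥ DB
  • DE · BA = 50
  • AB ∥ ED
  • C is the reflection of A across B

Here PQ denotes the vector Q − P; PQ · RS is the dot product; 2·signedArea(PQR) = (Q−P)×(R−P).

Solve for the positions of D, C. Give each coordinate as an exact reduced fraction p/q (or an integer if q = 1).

C = (-16, -11)
D = (-7, 6)

1. D_x = -7  [EA ∥ DB ∩ AB ∥ ED]
2. D_y = 6  [EA ∥ DB ∩ AB ∥ ED]
   → D = (-7, 6)
3. C_x = -16  [C is the reflection of A across B]
4. C_y = -11  [C is the reflection of A across B]
   → C = (-16, -11)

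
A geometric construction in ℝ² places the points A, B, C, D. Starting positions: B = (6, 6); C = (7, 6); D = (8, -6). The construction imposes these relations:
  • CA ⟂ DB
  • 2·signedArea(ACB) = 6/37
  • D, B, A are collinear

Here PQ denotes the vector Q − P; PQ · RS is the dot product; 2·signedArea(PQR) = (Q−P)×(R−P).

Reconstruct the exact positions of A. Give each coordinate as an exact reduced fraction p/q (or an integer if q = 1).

A = (223/37, 216/37)

1. A_x = 223/37  [D, B, A are collinear ∩ CA ⟂ DB]
2. A_y = 216/37  [D, B, A are collinear ∩ CA ⟂ DB]
   → A = (223/37, 216/37)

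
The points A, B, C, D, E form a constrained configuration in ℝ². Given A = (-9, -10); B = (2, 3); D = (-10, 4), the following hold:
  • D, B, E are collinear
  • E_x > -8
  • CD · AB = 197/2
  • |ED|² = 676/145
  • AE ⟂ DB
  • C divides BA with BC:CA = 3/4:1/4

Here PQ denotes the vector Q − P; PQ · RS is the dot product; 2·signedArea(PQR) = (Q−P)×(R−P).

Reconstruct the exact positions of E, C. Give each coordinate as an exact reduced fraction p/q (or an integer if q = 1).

1. E_x = -1138/145  [D, B, E are collinear ∩ AE ⟂ DB]
2. E_y = 554/145  [D, B, E are collinear ∩ AE ⟂ DB]
   → E = (-1138/145, 554/145)
3. C_x = -25/4  [C divides BA with BC:CA = 3/4:1/4]
4. C_y = -27/4  [C divides BA with BC:CA = 3/4:1/4]
   → C = (-25/4, -27/4)

C = (-25/4, -27/4)
E = (-1138/145, 554/145)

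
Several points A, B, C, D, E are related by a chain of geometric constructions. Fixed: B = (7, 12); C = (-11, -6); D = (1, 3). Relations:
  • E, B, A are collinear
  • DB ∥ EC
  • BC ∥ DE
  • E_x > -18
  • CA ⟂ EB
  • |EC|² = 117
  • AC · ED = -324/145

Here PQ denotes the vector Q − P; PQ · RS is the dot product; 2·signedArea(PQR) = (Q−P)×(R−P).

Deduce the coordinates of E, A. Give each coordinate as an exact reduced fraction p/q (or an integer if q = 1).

A = (-1433/145, -1014/145)
E = (-17, -15)

1. E_x = -17  [DB ∥ EC ∩ BC ∥ DE]
2. E_y = -15  [DB ∥ EC ∩ BC ∥ DE]
   → E = (-17, -15)
3. A_x = -1433/145  [E, B, A are collinear ∩ CA ⟂ EB]
4. A_y = -1014/145  [E, B, A are collinear ∩ CA ⟂ EB]
   → A = (-1433/145, -1014/145)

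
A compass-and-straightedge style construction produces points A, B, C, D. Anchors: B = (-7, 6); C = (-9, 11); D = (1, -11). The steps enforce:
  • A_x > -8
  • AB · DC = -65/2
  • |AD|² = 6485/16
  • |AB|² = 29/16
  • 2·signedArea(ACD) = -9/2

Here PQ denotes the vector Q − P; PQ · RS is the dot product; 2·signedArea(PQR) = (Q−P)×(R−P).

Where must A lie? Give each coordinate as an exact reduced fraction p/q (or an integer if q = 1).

A = (-15/2, 29/4)

1. A_x = -15/2  [AB · DC = -65/2 ∩ 2·signedArea(ACD) = -9/2]
2. A_y = 29/4  [AB · DC = -65/2 ∩ 2·signedArea(ACD) = -9/2]
   → A = (-15/2, 29/4)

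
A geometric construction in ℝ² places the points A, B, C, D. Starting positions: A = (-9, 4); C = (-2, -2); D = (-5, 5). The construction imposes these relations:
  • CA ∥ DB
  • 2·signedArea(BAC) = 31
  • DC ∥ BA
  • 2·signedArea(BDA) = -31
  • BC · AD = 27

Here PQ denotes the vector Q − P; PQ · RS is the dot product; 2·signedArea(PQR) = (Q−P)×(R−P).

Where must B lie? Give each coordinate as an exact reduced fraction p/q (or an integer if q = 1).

1. B_x = -12  [DC ∥ BA ∩ CA ∥ DB]
2. B_y = 11  [DC ∥ BA ∩ CA ∥ DB]
   → B = (-12, 11)

B = (-12, 11)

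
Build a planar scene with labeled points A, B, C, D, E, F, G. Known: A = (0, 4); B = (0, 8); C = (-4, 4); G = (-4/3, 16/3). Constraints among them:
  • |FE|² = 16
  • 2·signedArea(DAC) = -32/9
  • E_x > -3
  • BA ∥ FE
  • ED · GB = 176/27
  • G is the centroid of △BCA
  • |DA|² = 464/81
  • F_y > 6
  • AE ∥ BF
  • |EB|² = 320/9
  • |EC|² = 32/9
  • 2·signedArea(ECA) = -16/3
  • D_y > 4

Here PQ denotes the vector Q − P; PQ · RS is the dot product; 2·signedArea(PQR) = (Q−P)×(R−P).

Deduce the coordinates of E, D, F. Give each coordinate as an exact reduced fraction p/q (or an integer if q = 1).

1. E_y = 8/3  [2·signedArea(ECA) = -16/3]
2. E_x = -8/3  [|EC|² = 32/9]
   → E = (-8/3, 8/3)
3. D_x = -20/9  [2·signedArea(DAC) = -32/9 ∩ ED · GB = 176/27]
4. D_y = 44/9  [2·signedArea(DAC) = -32/9 ∩ ED · GB = 176/27]
   → D = (-20/9, 44/9)
5. F_x = -8/3  [BA ∥ FE ∩ AE ∥ BF]
6. F_y = 20/3  [BA ∥ FE ∩ AE ∥ BF]
   → F = (-8/3, 20/3)

D = (-20/9, 44/9)
E = (-8/3, 8/3)
F = (-8/3, 20/3)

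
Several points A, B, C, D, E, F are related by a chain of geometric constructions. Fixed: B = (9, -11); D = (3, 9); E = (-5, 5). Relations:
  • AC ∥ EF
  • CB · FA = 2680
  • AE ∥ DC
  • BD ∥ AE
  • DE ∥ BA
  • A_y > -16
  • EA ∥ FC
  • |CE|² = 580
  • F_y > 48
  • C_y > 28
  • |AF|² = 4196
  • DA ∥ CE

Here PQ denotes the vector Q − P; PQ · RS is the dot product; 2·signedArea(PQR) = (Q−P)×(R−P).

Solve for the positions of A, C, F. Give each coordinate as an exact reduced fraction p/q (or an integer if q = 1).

A = (1, -15)
C = (-3, 29)
F = (-9, 49)

1. A_x = 1  [BD ∥ AE ∩ DE ∥ BA]
2. A_y = -15  [BD ∥ AE ∩ DE ∥ BA]
   → A = (1, -15)
3. C_x = -3  [DA ∥ CE ∩ AE ∥ DC]
4. C_y = 29  [DA ∥ CE ∩ AE ∥ DC]
   → C = (-3, 29)
5. F_x = -9  [EA ∥ FC ∩ AC ∥ EF]
6. F_y = 49  [EA ∥ FC ∩ AC ∥ EF]
   → F = (-9, 49)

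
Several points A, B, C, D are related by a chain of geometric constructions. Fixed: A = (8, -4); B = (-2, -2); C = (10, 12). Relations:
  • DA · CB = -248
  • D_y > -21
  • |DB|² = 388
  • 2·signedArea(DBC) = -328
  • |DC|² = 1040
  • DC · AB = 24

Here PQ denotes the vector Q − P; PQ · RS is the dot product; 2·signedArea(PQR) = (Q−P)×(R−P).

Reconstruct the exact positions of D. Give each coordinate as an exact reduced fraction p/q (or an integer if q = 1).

D = (6, -20)

1. D_x = 6  [DA · CB = -248 ∩ DC · AB = 24]
2. D_y = -20  [DA · CB = -248 ∩ DC · AB = 24]
   → D = (6, -20)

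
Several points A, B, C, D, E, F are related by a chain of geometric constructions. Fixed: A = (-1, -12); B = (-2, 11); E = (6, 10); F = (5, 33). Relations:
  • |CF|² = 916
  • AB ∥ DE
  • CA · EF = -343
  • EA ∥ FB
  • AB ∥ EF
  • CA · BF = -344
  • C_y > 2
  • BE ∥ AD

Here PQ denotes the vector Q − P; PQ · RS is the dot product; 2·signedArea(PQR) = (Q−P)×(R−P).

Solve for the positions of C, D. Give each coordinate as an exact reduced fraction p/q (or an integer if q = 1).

1. C_x = 1  [CA · EF = -343 ∩ CA · BF = -344]
2. C_y = 3  [CA · EF = -343 ∩ CA · BF = -344]
   → C = (1, 3)
3. D_x = 7  [AB ∥ DE ∩ BE ∥ AD]
4. D_y = -13  [AB ∥ DE ∩ BE ∥ AD]
   → D = (7, -13)

C = (1, 3)
D = (7, -13)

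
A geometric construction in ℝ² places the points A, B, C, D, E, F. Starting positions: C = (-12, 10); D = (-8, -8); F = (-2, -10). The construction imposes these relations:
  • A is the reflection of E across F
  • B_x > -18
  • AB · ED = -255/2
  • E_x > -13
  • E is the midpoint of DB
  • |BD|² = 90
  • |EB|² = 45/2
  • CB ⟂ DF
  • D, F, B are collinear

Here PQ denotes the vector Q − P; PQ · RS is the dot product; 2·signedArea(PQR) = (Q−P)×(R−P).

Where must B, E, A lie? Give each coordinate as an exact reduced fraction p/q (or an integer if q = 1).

A = (17/2, -27/2)
B = (-17, -5)
E = (-25/2, -13/2)

1. B_x = -17  [D, F, B are collinear ∩ CB ⟂ DF]
2. B_y = -5  [D, F, B are collinear ∩ CB ⟂ DF]
   → B = (-17, -5)
3. E_x = -25/2  [E is the midpoint of DB]
4. E_y = -13/2  [E is the midpoint of DB]
   → E = (-25/2, -13/2)
5. A_x = 17/2  [A is the reflection of E across F]
6. A_y = -27/2  [A is the reflection of E across F]
   → A = (17/2, -27/2)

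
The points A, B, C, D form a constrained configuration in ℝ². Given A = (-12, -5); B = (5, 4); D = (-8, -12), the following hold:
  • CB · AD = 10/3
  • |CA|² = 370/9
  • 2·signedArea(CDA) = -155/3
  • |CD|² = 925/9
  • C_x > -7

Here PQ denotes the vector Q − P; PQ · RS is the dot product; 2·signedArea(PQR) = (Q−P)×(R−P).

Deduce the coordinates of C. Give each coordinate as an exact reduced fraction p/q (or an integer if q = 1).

1. C_x = -19/3  [CB · AD = 10/3 ∩ 2·signedArea(CDA) = -155/3]
2. C_y = -2  [CB · AD = 10/3 ∩ 2·signedArea(CDA) = -155/3]
   → C = (-19/3, -2)

C = (-19/3, -2)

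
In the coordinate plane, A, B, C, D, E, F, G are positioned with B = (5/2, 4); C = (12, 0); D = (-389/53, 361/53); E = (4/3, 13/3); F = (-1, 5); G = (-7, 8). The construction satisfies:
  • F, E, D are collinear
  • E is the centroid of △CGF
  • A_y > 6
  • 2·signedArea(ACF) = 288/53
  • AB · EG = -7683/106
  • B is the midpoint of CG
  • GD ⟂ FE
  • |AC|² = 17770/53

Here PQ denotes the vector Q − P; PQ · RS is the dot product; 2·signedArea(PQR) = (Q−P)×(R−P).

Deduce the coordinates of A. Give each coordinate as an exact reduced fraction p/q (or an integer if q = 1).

A = (-277/53, 329/53)

1. A_x = -277/53  [2·signedArea(ACF) = 288/53 ∩ AB · EG = -7683/106]
2. A_y = 329/53  [2·signedArea(ACF) = 288/53 ∩ AB · EG = -7683/106]
   → A = (-277/53, 329/53)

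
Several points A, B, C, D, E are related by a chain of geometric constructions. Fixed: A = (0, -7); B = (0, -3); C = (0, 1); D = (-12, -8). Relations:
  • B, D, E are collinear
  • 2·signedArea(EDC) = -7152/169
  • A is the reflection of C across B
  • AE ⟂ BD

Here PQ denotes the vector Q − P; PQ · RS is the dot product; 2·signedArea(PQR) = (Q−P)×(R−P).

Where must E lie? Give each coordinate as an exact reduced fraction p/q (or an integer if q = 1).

1. E_x = -240/169  [B, D, E are collinear ∩ AE ⟂ BD]
2. E_y = -607/169  [B, D, E are collinear ∩ AE ⟂ BD]
   → E = (-240/169, -607/169)

E = (-240/169, -607/169)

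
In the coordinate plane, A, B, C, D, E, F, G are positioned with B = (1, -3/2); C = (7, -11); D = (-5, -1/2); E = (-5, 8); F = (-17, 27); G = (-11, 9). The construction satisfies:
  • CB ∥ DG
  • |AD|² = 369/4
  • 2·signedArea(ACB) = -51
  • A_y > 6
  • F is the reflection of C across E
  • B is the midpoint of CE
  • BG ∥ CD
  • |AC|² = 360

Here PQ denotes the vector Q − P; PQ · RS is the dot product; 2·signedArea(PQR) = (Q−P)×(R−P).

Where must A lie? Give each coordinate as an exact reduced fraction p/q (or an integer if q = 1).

1. A_x = 1  [line -19/2·x + -6·y + 103/2 = 0 ∩ |AC|² = 360]
2. A_y = 7  [line -19/2·x + -6·y + 103/2 = 0 ∩ |AC|² = 360]
   → A = (1, 7)

A = (1, 7)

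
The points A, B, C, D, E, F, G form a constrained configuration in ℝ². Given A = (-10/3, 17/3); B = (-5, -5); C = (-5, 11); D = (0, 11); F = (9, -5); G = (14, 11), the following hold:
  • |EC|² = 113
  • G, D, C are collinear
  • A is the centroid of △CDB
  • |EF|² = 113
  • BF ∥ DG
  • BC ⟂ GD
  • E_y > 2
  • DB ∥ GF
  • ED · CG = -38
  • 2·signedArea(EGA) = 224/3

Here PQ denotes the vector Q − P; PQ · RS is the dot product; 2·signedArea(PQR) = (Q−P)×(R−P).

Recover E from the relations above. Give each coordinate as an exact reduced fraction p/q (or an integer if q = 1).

E = (2, 3)

1. E_x = 2  [2·signedArea(EGA) = 224/3 ∩ ED · CG = -38]
2. E_y = 3  [2·signedArea(EGA) = 224/3 ∩ ED · CG = -38]
   → E = (2, 3)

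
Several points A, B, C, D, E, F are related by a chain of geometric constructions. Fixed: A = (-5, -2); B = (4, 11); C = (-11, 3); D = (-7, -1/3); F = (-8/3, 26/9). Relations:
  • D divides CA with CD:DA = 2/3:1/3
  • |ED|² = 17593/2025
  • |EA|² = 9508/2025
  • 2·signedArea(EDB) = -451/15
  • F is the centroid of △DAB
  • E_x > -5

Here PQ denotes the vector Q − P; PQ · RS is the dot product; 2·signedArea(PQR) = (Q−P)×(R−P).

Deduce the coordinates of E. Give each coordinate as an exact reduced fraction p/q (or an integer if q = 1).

1. E_x = -61/15  [line -34/3·x + 11·y + -228/5 = 0 ∩ |EA|² = 9508/2025]
2. E_y = -2/45  [line -34/3·x + 11·y + -228/5 = 0 ∩ |EA|² = 9508/2025]
   → E = (-61/15, -2/45)

E = (-61/15, -2/45)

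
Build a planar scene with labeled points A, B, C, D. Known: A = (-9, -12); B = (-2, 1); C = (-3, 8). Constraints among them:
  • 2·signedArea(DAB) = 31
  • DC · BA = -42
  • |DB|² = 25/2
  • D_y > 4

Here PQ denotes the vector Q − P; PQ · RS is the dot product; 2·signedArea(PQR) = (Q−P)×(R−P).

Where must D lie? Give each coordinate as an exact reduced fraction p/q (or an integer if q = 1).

D = (-5/2, 9/2)

1. D_x = -5/2  [DC · BA = -42 ∩ 2·signedArea(DAB) = 31]
2. D_y = 9/2  [DC · BA = -42 ∩ 2·signedArea(DAB) = 31]
   → D = (-5/2, 9/2)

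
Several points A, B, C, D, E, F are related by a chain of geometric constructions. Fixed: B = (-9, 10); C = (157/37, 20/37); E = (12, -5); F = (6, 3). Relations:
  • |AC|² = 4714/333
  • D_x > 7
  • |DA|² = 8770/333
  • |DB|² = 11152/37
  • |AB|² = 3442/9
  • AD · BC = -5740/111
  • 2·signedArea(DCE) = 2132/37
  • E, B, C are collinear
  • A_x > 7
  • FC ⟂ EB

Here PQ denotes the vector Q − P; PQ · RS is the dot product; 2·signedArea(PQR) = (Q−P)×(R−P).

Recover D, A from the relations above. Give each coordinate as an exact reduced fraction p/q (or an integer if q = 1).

1. D_x = 287/37  [line 205/37·x + 287/37·y + -3157/37 = 0 ∩ |DB|² = 11152/37]
2. D_y = 202/37  [line 205/37·x + 287/37·y + -3157/37 = 0 ∩ |DB|² = 11152/37]
   → D = (287/37, 202/37)
3. A_x = 8  [line -490/37·x + 350/37·y + 11410/111 = 0 ∩ |AB|² = 3442/9]
4. A_y = 1/3  [line -490/37·x + 350/37·y + 11410/111 = 0 ∩ |AB|² = 3442/9]
   → A = (8, 1/3)

A = (8, 1/3)
D = (287/37, 202/37)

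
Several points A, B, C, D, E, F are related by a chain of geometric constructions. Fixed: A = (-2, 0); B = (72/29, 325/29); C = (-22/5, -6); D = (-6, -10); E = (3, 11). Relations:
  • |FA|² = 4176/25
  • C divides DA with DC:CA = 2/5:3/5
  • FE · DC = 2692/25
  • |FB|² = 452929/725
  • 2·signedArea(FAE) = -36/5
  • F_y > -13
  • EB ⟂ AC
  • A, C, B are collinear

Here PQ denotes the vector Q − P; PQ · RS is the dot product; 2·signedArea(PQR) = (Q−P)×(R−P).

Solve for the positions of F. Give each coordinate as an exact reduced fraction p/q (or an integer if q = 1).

F = (-34/5, -12)

1. F_x = -34/5  [2·signedArea(FAE) = -36/5 ∩ FE · DC = 2692/25]
2. F_y = -12  [2·signedArea(FAE) = -36/5 ∩ FE · DC = 2692/25]
   → F = (-34/5, -12)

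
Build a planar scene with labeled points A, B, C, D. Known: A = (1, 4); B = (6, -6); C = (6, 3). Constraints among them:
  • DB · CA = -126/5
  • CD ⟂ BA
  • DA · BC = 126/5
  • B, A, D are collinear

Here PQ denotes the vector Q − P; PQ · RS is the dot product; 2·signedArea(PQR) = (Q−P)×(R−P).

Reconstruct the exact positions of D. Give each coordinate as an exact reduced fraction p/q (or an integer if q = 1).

D = (12/5, 6/5)

1. D_x = 12/5  [B, A, D are collinear ∩ CD ⟂ BA]
2. D_y = 6/5  [B, A, D are collinear ∩ CD ⟂ BA]
   → D = (12/5, 6/5)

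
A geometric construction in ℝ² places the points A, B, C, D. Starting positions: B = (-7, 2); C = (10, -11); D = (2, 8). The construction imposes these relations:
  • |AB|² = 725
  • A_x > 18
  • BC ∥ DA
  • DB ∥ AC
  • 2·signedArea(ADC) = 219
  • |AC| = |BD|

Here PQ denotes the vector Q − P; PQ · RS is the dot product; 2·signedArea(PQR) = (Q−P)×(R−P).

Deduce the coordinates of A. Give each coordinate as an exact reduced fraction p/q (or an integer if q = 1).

A = (19, -5)

1. A_x = 19  [DB ∥ AC ∩ BC ∥ DA]
2. A_y = -5  [DB ∥ AC ∩ BC ∥ DA]
   → A = (19, -5)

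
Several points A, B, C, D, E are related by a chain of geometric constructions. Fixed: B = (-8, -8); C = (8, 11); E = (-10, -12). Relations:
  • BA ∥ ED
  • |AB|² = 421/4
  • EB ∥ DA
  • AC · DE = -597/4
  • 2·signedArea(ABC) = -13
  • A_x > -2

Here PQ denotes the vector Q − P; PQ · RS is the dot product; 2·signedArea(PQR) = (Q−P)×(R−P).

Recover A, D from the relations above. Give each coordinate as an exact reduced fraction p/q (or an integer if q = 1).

A = (-1, -1/2)
D = (-3, -9/2)

1. A_x = -1  [line -19·x + 16·y + -11 = 0 ∩ |AB|² = 421/4]
2. A_y = -1/2  [line -19·x + 16·y + -11 = 0 ∩ |AB|² = 421/4]
   → A = (-1, -1/2)
3. D_x = -3  [AC · DE = -597/4 ∩ EB ∥ DA]
4. D_y = -9/2  [AC · DE = -597/4 ∩ EB ∥ DA]
   → D = (-3, -9/2)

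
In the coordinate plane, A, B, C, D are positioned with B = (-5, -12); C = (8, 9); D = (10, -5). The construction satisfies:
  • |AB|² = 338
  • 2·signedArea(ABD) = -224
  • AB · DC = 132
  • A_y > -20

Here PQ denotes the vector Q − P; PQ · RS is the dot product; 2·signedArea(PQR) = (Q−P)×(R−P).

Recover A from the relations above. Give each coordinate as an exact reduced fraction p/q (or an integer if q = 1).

A = (12, -19)

1. A_x = 12  [2·signedArea(ABD) = -224 ∩ AB · DC = 132]
2. A_y = -19  [2·signedArea(ABD) = -224 ∩ AB · DC = 132]
   → A = (12, -19)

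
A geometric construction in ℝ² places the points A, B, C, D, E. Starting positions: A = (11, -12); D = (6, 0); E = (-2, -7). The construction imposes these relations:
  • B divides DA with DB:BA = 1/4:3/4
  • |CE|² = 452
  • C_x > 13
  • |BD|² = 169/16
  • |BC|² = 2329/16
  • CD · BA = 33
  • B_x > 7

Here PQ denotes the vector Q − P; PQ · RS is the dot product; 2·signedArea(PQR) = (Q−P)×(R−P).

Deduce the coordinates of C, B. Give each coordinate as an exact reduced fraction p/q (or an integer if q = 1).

1. B_x = 29/4  [B divides DA with DB:BA = 1/4:3/4]
2. B_y = -3  [B divides DA with DB:BA = 1/4:3/4]
   → B = (29/4, -3)
3. C_x = 14  [line -15/4·x + 9·y + -21/2 = 0 ∩ |CE|² = 452]
4. C_y = 7  [line -15/4·x + 9·y + -21/2 = 0 ∩ |CE|² = 452]
   → C = (14, 7)

B = (29/4, -3)
C = (14, 7)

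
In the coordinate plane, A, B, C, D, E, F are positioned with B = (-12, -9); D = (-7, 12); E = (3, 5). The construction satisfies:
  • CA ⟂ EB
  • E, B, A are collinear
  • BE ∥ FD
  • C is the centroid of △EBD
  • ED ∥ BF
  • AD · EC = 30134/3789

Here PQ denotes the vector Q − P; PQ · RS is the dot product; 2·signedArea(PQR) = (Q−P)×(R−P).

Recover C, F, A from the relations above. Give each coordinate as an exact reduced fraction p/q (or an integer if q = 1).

A = (-1102/421, -307/1263)
C = (-16/3, 8/3)
F = (-22, -2)

1. C_x = -16/3  [C is the centroid of △EBD]
2. C_y = 8/3  [C is the centroid of △EBD]
   → C = (-16/3, 8/3)
3. F_x = -22  [BE ∥ FD ∩ ED ∥ BF]
4. F_y = -2  [BE ∥ FD ∩ ED ∥ BF]
   → F = (-22, -2)
5. A_x = -1102/421  [E, B, A are collinear ∩ CA ⟂ EB]
6. A_y = -307/1263  [E, B, A are collinear ∩ CA ⟂ EB]
   → A = (-1102/421, -307/1263)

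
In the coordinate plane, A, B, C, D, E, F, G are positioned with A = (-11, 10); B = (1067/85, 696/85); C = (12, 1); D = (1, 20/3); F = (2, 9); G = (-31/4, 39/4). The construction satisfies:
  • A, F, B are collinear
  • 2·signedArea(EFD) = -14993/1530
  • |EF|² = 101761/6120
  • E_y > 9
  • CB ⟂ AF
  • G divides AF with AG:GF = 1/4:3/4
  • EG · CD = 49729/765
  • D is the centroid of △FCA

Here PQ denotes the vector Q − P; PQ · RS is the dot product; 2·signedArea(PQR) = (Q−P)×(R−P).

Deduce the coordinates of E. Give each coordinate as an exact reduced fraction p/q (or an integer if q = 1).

1. E_x = -2107/1020  [2·signedArea(EFD) = -14993/1530 ∩ EG · CD = 49729/765]
2. E_y = 9499/1020  [2·signedArea(EFD) = -14993/1530 ∩ EG · CD = 49729/765]
   → E = (-2107/1020, 9499/1020)

E = (-2107/1020, 9499/1020)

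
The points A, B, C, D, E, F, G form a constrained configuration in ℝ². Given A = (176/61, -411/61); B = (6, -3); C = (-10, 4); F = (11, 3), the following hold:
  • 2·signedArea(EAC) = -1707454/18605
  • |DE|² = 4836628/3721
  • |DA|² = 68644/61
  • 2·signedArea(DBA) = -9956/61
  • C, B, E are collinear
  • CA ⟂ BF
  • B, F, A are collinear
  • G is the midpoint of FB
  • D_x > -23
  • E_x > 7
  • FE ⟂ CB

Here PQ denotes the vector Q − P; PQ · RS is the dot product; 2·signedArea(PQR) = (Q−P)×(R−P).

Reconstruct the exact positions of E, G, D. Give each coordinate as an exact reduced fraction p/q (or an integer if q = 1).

D = (-1396/61, 899/61)
E = (2438/305, -1181/305)
G = (17/2, 0)

1. E_x = 2438/305  [C, B, E are collinear ∩ FE ⟂ CB]
2. E_y = -1181/305  [C, B, E are collinear ∩ FE ⟂ CB]
   → E = (2438/305, -1181/305)
3. G_x = 17/2  [G is the midpoint of FB]
4. G_y = 0  [G is the midpoint of FB]
   → G = (17/2, 0)
5. D_x = -1396/61  [line 228/61·x + -190/61·y + 8018/61 = 0 ∩ |DA|² = 68644/61]
6. D_y = 899/61  [line 228/61·x + -190/61·y + 8018/61 = 0 ∩ |DA|² = 68644/61]
   → D = (-1396/61, 899/61)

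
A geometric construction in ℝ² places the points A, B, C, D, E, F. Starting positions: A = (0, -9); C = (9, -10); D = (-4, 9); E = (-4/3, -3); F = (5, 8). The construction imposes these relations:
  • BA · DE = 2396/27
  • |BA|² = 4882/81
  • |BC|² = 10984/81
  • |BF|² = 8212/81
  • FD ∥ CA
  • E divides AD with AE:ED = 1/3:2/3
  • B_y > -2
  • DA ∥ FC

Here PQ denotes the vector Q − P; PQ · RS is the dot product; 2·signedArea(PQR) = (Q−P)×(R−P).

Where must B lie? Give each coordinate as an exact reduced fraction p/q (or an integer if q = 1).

B = (11/9, -4/3)

1. B_x = 11/9  [line -8/3·x + 12·y + 520/27 = 0 ∩ |BA|² = 4882/81]
2. B_y = -4/3  [line -8/3·x + 12·y + 520/27 = 0 ∩ |BA|² = 4882/81]
   → B = (11/9, -4/3)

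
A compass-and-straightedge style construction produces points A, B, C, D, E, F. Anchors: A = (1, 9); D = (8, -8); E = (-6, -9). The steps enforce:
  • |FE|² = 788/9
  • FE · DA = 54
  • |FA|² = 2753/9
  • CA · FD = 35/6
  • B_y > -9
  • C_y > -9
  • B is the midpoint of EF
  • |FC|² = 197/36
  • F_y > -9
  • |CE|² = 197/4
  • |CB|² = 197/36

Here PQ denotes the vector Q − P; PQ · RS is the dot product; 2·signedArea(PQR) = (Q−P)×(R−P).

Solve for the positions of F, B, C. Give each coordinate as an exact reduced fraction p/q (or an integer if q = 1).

1. F_x = 10/3  [line 7·x + -17·y + -165 = 0 ∩ |FE|² = 788/9]
2. F_y = -25/3  [line 7·x + -17·y + -165 = 0 ∩ |FE|² = 788/9]
   → F = (10/3, -25/3)
3. B_x = -4/3  [B is the midpoint of EF]
4. B_y = -26/3  [B is the midpoint of EF]
   → B = (-4/3, -26/3)
5. C_x = 1  [line -14/3·x + -1/3·y + 11/6 = 0 ∩ |CB|² = 197/36]
6. C_y = -17/2  [line -14/3·x + -1/3·y + 11/6 = 0 ∩ |CB|² = 197/36]
   → C = (1, -17/2)

B = (-4/3, -26/3)
C = (1, -17/2)
F = (10/3, -25/3)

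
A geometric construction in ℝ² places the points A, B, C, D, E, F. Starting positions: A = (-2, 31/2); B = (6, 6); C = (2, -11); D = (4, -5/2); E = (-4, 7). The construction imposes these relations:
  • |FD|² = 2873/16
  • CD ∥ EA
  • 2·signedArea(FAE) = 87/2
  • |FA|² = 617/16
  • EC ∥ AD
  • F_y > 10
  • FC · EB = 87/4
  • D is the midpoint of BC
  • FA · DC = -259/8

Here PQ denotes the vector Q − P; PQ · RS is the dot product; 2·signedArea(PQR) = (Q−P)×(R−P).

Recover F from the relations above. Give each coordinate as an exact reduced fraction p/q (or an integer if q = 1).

F = (2, 43/4)

1. F_x = 2  [2·signedArea(FAE) = 87/2 ∩ FA · DC = -259/8]
2. F_y = 43/4  [2·signedArea(FAE) = 87/2 ∩ FA · DC = -259/8]
   → F = (2, 43/4)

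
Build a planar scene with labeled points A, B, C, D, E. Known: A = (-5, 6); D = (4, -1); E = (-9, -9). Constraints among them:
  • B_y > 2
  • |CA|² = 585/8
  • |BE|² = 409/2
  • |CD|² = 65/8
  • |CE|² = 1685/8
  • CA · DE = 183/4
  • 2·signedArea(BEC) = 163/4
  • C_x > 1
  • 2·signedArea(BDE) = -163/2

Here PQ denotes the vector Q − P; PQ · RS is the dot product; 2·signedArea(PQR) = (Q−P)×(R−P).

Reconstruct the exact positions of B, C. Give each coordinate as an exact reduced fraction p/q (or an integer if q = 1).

1. B_x = -1/2  [line 8·x + -13·y + 73/2 = 0 ∩ |BE|² = 409/2]
2. B_y = 5/2  [line 8·x + -13·y + 73/2 = 0 ∩ |BE|² = 409/2]
   → B = (-1/2, 5/2)
3. C_x = 7/4  [CA · DE = 183/4 ∩ 2·signedArea(BEC) = 163/4]
4. C_y = 3/4  [CA · DE = 183/4 ∩ 2·signedArea(BEC) = 163/4]
   → C = (7/4, 3/4)

B = (-1/2, 5/2)
C = (7/4, 3/4)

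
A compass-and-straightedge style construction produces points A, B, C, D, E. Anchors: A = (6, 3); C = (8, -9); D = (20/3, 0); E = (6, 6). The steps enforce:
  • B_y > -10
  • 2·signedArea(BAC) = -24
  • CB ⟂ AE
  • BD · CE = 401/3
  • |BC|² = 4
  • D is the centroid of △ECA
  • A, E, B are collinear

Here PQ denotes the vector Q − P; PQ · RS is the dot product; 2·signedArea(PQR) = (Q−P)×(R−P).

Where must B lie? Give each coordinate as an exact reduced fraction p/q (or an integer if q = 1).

B = (6, -9)

1. B_x = 6  [A, E, B are collinear ∩ CB ⟂ AE]
2. B_y = -9  [A, E, B are collinear ∩ CB ⟂ AE]
   → B = (6, -9)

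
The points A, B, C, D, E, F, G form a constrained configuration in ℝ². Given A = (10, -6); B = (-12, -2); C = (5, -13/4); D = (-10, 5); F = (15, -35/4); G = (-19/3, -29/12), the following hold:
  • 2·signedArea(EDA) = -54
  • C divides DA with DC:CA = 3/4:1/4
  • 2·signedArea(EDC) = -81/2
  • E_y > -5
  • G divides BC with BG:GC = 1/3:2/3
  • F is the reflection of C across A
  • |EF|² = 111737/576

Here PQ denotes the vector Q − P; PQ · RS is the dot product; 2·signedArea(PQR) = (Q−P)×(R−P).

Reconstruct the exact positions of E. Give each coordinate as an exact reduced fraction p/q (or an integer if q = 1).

1. E_x = 11/6  [line 11·x + 20·y + 64 = 0 ∩ |EF|² = 111737/576]
2. E_y = -101/24  [line 11·x + 20·y + 64 = 0 ∩ |EF|² = 111737/576]
   → E = (11/6, -101/24)

E = (11/6, -101/24)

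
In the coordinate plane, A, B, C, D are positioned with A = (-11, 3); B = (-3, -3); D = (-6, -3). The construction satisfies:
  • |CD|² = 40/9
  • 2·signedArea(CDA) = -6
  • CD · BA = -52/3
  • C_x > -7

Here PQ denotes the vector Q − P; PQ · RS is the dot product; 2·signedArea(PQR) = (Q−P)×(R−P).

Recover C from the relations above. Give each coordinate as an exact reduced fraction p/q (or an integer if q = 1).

1. C_x = -20/3  [2·signedArea(CDA) = -6 ∩ CD · BA = -52/3]
2. C_y = -1  [2·signedArea(CDA) = -6 ∩ CD · BA = -52/3]
   → C = (-20/3, -1)

C = (-20/3, -1)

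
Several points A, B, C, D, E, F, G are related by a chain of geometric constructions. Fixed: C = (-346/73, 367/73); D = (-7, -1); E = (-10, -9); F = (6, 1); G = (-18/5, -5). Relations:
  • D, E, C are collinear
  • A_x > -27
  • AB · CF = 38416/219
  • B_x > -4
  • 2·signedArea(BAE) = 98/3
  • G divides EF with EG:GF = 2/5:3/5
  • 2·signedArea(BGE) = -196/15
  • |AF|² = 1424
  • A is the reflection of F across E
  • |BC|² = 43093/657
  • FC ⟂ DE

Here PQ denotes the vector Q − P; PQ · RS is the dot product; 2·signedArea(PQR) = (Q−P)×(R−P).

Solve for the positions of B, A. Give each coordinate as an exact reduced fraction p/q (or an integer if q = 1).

A = (-26, -19)
B = (-11/3, -3)

1. A_x = -26  [A is the reflection of F across E]
2. A_y = -19  [A is the reflection of F across E]
   → A = (-26, -19)
3. B_x = -11/3  [2·signedArea(BGE) = -196/15 ∩ AB · CF = 38416/219]
4. B_y = -3  [2·signedArea(BGE) = -196/15 ∩ AB · CF = 38416/219]
   → B = (-11/3, -3)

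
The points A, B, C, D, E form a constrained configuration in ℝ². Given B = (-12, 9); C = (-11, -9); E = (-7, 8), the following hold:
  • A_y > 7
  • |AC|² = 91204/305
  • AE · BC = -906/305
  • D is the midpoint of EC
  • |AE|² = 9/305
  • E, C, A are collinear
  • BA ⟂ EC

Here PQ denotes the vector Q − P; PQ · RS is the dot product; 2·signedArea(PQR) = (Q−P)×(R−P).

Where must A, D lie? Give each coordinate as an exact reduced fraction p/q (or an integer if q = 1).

A = (-2147/305, 2389/305)
D = (-9, -1/2)

1. A_x = -2147/305  [E, C, A are collinear ∩ BA ⟂ EC]
2. A_y = 2389/305  [E, C, A are collinear ∩ BA ⟂ EC]
   → A = (-2147/305, 2389/305)
3. D_x = -9  [D is the midpoint of EC]
4. D_y = -1/2  [D is the midpoint of EC]
   → D = (-9, -1/2)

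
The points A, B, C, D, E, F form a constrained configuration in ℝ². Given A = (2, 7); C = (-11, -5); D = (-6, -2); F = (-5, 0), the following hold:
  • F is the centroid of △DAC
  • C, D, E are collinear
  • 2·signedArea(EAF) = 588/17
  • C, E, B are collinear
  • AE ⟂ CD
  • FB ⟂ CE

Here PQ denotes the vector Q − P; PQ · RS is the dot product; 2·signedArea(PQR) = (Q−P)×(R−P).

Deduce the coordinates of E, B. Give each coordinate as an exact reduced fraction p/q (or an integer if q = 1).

1. E_x = 131/34  [C, D, E are collinear ∩ AE ⟂ CD]
2. E_y = 133/34  [C, D, E are collinear ∩ AE ⟂ CD]
   → E = (131/34, 133/34)
3. B_x = -149/34  [C, E, B are collinear ∩ FB ⟂ CE]
4. B_y = -35/34  [C, E, B are collinear ∩ FB ⟂ CE]
   → B = (-149/34, -35/34)

B = (-149/34, -35/34)
E = (131/34, 133/34)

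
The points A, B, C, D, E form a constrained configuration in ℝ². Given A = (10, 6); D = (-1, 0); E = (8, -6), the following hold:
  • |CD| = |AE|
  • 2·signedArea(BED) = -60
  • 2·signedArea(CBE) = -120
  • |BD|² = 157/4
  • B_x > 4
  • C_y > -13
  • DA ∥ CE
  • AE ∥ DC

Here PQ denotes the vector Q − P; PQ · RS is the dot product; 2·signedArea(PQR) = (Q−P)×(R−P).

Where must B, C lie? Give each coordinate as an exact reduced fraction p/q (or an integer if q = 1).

B = (9/2, 3)
C = (-3, -12)

1. B_x = 9/2  [line -6·x + -9·y + 54 = 0 ∩ |BD|² = 157/4]
2. B_y = 3  [line -6·x + -9·y + 54 = 0 ∩ |BD|² = 157/4]
   → B = (9/2, 3)
3. C_x = -3  [DA ∥ CE ∩ AE ∥ DC]
4. C_y = -12  [DA ∥ CE ∩ AE ∥ DC]
   → C = (-3, -12)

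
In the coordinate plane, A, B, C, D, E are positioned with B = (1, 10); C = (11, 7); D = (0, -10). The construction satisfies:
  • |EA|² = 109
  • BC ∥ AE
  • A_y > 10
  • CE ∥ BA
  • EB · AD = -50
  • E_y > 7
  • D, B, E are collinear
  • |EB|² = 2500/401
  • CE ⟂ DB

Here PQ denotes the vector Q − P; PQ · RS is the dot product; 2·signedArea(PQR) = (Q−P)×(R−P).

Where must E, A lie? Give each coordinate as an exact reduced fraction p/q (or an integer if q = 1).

A = (-3659/401, 4213/401)
E = (351/401, 3010/401)

1. E_x = 351/401  [D, B, E are collinear ∩ CE ⟂ DB]
2. E_y = 3010/401  [D, B, E are collinear ∩ CE ⟂ DB]
   → E = (351/401, 3010/401)
3. A_x = -3659/401  [BC ∥ AE ∩ CE ∥ BA]
4. A_y = 4213/401  [BC ∥ AE ∩ CE ∥ BA]
   → A = (-3659/401, 4213/401)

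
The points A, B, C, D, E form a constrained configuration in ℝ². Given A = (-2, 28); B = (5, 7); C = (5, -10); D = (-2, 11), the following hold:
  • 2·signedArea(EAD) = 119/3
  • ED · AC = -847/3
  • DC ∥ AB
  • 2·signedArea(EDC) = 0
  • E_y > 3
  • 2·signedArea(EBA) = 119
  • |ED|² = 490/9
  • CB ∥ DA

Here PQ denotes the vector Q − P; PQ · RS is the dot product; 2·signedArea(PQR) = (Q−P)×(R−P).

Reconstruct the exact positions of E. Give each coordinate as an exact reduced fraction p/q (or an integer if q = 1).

E = (1/3, 4)

1. E_x = 1/3  [2·signedArea(EDC) = 0 ∩ ED · AC = -847/3]
2. E_y = 4  [2·signedArea(EDC) = 0 ∩ ED · AC = -847/3]
   → E = (1/3, 4)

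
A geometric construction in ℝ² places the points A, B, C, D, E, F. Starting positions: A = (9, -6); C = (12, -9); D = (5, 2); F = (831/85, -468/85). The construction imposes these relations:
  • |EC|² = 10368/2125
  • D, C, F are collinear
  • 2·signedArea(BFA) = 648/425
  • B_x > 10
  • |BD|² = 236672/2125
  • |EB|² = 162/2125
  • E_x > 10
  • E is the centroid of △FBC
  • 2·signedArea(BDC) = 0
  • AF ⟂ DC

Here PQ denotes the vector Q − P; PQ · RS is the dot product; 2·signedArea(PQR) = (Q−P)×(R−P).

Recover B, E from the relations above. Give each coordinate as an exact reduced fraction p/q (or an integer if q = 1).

1. B_x = 4533/425  [2·signedArea(BDC) = 0 ∩ 2·signedArea(BFA) = 648/425]
2. B_y = -2934/425  [2·signedArea(BDC) = 0 ∩ 2·signedArea(BFA) = 648/425]
   → B = (4533/425, -2934/425)
3. E_x = 4596/425  [E is the centroid of △FBC]
4. E_y = -3033/425  [E is the centroid of △FBC]
   → E = (4596/425, -3033/425)

B = (4533/425, -2934/425)
E = (4596/425, -3033/425)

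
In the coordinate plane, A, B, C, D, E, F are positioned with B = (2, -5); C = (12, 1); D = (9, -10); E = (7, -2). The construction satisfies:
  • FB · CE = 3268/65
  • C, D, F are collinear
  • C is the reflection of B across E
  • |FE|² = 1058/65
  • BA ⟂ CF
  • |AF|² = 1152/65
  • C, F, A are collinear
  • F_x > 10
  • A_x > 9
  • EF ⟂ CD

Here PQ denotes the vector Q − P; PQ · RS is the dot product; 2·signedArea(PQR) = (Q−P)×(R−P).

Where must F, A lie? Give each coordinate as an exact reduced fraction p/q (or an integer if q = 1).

1. F_x = 708/65  [C, D, F are collinear ∩ EF ⟂ CD]
2. F_y = -199/65  [C, D, F are collinear ∩ EF ⟂ CD]
   → F = (708/65, -199/65)
3. A_x = 636/65  [C, F, A are collinear ∩ BA ⟂ CF]
4. A_y = -463/65  [C, F, A are collinear ∩ BA ⟂ CF]
   → A = (636/65, -463/65)

A = (636/65, -463/65)
F = (708/65, -199/65)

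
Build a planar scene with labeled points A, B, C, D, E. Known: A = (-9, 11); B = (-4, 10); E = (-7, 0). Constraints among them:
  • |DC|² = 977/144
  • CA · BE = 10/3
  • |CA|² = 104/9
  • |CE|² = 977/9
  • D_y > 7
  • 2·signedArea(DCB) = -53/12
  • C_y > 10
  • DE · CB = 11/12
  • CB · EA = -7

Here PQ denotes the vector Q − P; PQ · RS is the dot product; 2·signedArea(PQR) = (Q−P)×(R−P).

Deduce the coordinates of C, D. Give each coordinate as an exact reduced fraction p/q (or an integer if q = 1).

1. C_x = -17/3  [CA · BE = 10/3 ∩ CB · EA = -7]
2. C_y = 31/3  [CA · BE = 10/3 ∩ CB · EA = -7]
   → C = (-17/3, 31/3)
3. D_x = -6  [2·signedArea(DCB) = -53/12 ∩ DE · CB = 11/12]
4. D_y = 31/4  [2·signedArea(DCB) = -53/12 ∩ DE · CB = 11/12]
   → D = (-6, 31/4)

C = (-17/3, 31/3)
D = (-6, 31/4)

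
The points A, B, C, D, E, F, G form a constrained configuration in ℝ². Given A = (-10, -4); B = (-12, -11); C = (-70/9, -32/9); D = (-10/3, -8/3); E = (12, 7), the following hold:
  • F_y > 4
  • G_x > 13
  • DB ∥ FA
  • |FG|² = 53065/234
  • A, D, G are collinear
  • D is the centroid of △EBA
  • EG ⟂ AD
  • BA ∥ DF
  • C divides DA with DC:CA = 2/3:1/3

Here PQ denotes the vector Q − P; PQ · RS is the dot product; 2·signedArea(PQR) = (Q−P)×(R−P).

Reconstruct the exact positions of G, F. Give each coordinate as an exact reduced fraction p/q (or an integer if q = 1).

F = (-4/3, 13/3)
G = (345/26, 17/26)

1. G_x = 345/26  [A, D, G are collinear ∩ EG ⟂ AD]
2. G_y = 17/26  [A, D, G are collinear ∩ EG ⟂ AD]
   → G = (345/26, 17/26)
3. F_x = -4/3  [DB ∥ FA ∩ BA ∥ DF]
4. F_y = 13/3  [DB ∥ FA ∩ BA ∥ DF]
   → F = (-4/3, 13/3)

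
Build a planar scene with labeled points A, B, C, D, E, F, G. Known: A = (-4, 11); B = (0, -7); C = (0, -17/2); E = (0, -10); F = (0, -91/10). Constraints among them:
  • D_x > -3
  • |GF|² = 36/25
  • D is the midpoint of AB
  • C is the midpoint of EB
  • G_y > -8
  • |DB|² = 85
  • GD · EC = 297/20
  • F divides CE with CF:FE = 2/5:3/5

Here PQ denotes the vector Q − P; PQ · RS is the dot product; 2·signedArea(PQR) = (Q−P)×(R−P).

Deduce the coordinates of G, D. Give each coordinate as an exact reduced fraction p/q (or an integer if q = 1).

1. D_x = -2  [D is the midpoint of AB]
2. D_y = 2  [D is the midpoint of AB]
   → D = (-2, 2)
3. G_y = -79/10  [GD · EC = 297/20]
4. G_x = 0  [|GF|² = 36/25]
   → G = (0, -79/10)

D = (-2, 2)
G = (0, -79/10)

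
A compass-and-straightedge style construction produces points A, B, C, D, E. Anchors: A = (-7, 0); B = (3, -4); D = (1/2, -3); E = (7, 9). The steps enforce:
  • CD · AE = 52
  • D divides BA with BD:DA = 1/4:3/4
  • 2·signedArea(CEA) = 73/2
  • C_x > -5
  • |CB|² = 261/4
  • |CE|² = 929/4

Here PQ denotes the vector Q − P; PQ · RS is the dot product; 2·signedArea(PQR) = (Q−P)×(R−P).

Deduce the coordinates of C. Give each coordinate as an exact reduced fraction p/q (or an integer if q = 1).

C = (-9/2, -1)

1. C_x = -9/2  [CD · AE = 52 ∩ 2·signedArea(CEA) = 73/2]
2. C_y = -1  [CD · AE = 52 ∩ 2·signedArea(CEA) = 73/2]
   → C = (-9/2, -1)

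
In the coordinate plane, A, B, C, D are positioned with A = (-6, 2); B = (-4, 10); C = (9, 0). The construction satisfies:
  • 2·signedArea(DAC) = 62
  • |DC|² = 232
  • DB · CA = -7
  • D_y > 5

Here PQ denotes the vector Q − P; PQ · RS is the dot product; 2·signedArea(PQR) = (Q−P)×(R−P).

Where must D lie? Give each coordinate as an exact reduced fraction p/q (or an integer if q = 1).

1. D_x = -5  [DB · CA = -7 ∩ 2·signedArea(DAC) = 62]
2. D_y = 6  [DB · CA = -7 ∩ 2·signedArea(DAC) = 62]
   → D = (-5, 6)

D = (-5, 6)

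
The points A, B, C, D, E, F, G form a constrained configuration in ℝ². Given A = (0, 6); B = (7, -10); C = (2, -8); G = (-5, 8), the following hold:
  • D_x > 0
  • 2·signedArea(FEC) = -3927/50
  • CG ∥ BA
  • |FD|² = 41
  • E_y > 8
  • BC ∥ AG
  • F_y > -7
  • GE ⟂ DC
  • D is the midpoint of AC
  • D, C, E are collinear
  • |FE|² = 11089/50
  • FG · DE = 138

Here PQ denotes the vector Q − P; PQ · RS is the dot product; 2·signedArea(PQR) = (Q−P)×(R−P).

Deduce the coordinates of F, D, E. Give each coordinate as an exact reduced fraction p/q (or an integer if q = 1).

1. D_x = 1  [D is the midpoint of AC]
2. D_y = -1  [D is the midpoint of AC]
   → D = (1, -1)
3. E_x = -19/50  [D, C, E are collinear ∩ GE ⟂ DC]
4. E_y = 433/50  [D, C, E are collinear ∩ GE ⟂ DC]
   → E = (-19/50, 433/50)
5. F_x = -3  [FG · DE = 138 ∩ 2·signedArea(FEC) = -3927/50]
6. F_y = -6  [FG · DE = 138 ∩ 2·signedArea(FEC) = -3927/50]
   → F = (-3, -6)

D = (1, -1)
E = (-19/50, 433/50)
F = (-3, -6)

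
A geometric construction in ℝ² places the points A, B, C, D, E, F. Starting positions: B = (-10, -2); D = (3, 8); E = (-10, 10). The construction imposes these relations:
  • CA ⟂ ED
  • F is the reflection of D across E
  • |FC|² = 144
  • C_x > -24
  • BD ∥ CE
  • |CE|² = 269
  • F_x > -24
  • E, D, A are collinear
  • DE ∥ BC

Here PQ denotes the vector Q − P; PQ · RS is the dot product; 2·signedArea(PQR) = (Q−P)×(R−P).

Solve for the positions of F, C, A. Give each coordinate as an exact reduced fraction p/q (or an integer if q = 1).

A = (-3667/173, 2028/173)
C = (-23, 0)
F = (-23, 12)

1. F_x = -23  [F is the reflection of D across E]
2. F_y = 12  [F is the reflection of D across E]
   → F = (-23, 12)
3. C_x = -23  [BD ∥ CE ∩ DE ∥ BC]
4. C_y = 0  [BD ∥ CE ∩ DE ∥ BC]
   → C = (-23, 0)
5. A_x = -3667/173  [E, D, A are collinear ∩ CA ⟂ ED]
6. A_y = 2028/173  [E, D, A are collinear ∩ CA ⟂ ED]
   → A = (-3667/173, 2028/173)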